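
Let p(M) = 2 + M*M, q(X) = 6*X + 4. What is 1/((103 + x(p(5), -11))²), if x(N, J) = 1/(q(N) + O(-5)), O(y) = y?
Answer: 25921/275029056 ≈ 9.4248e-5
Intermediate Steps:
q(X) = 4 + 6*X
p(M) = 2 + M²
x(N, J) = 1/(-1 + 6*N) (x(N, J) = 1/((4 + 6*N) - 5) = 1/(-1 + 6*N))
1/((103 + x(p(5), -11))²) = 1/((103 + 1/(-1 + 6*(2 + 5²)))²) = 1/((103 + 1/(-1 + 6*(2 + 25)))²) = 1/((103 + 1/(-1 + 6*27))²) = 1/((103 + 1/(-1 + 162))²) = 1/((103 + 1/161)²) = 1/((16584/161)²) = 1/(275029056/25921) = 25921/275029056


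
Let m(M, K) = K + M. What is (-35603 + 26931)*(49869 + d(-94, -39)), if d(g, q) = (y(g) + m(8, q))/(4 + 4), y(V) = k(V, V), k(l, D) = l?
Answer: -432328468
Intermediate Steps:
y(V) = V
d(g, q) = 1 + g/8 + q/8 (d(g, q) = (g + (q + 8))/(4 + 4) = (g + (8 + q))/8 = (8 + g + q)*(⅛) = 1 + g/8 + q/8)
(-35603 + 26931)*(49869 + d(-94, -39)) = (-35603 + 26931)*(49869 + (1 + (⅛)*(-94) + (⅛)*(-39))) = -8672*(49869 + (1 - 47/4 - 39/8)) = -8672*(49869 - 125/8) = -8672*398827/8 = -432328468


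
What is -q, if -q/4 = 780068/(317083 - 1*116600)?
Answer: 3120272/200483 ≈ 15.564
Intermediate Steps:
q = -3120272/200483 (q = -3120272/(317083 - 1*116600) = -3120272/(317083 - 116600) = -3120272/200483 ≈ -15.564)
-q = -1*(-3120272/200483) = 3120272/200483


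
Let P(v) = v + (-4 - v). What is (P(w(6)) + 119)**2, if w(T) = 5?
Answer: 13225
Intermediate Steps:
P(v) = -4
(P(w(6)) + 119)**2 = (-4 + 119)**2 = 115**2 = 13225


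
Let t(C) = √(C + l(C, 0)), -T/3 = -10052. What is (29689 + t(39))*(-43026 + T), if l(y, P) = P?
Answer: -382097430 - 12870*√39 ≈ -3.8218e+8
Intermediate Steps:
T = 30156 (T = -3*(-10052) = 30156)
t(C) = √C (t(C) = √(C + 0) = √C)
(29689 + t(39))*(-43026 + T) = (29689 + √39)*(-43026 + 30156) = (29689 + √39)*(-12870) = -382097430 - 12870*√39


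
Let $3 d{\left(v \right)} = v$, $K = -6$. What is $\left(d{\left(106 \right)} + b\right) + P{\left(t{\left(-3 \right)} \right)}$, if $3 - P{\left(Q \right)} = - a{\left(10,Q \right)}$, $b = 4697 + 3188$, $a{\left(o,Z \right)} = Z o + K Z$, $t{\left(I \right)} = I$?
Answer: $\frac{23734}{3} \approx 7911.3$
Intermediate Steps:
$d{\left(v \right)} = \frac{v}{3}$
$a{\left(o,Z \right)} = - 6 Z + Z o$ ($a{\left(o,Z \right)} = Z o - 6 Z = - 6 Z + Z o$)
$b = 7885$
$P{\left(Q \right)} = 3 + 4 Q$ ($P{\left(Q \right)} = 3 - - Q \left(-6 + 10\right) = 3 - - Q 4 = 3 - - 4 Q = 3 + 4 Q$)
$\left(d{\left(106 \right)} + b\right) + P{\left(t{\left(-3 \right)} \right)} = \left(\frac{1}{3} \cdot 106 + 7885\right) + \left(3 + 4 \left(-3\right)\right) = \left(\frac{106}{3} + 7885\right) + \left(3 - 12\right) = \frac{23761}{3} - 9 = \frac{23734}{3}$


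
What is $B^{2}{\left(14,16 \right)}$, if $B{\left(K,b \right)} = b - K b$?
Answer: $43264$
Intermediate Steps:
$B{\left(K,b \right)} = b - K b$
$B^{2}{\left(14,16 \right)} = \left(16 \left(1 - 14\right)\right)^{2} = \left(16 \left(-13\right)\right)^{2} = \left(-208\right)^{2} = 43264$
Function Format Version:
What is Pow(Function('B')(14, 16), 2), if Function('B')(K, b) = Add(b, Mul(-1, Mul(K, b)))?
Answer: 43264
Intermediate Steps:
Function('B')(K, b) = Add(b, Mul(-1, K, b))
Pow(Function('B')(14, 16), 2) = Pow(Mul(16, Add(1, Mul(-1, 14))), 2) = Pow(Mul(16, Add(1, -14)), 2) = Pow(Mul(16, -13), 2) = Pow(-208, 2) = 43264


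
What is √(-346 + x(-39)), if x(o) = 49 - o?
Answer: I*√258 ≈ 16.062*I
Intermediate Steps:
√(-346 + x(-39)) = √(-346 + (49 - 1*(-39))) = √(-346 + (49 + 39)) = √(-346 + 88) = √(-258) = I*√258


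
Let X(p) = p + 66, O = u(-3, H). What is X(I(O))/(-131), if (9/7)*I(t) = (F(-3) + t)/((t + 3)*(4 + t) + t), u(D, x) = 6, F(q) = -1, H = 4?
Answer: -57059/113184 ≈ -0.50413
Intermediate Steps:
O = 6
I(t) = 7*(-1 + t)/(9*(t + (3 + t)*(4 + t))) (I(t) = 7*((-1 + t)/((t + 3)*(4 + t) + t))/9 = 7*((-1 + t)/((3 + t)*(4 + t) + t))/9 = 7*((-1 + t)/(t + (3 + t)*(4 + t)))/9 = 7*(-1 + t)/(9*(t + (3 + t)*(4 + t))))
X(p) = 66 + p
X(I(O))/(-131) = (66 + 7*(-1 + 6)/(9*(12 + 6**2 + 8*6)))/(-131) = (66 + (7/9)*5/(12 + 36 + 48))*(-1/131) = (66 + (7/9)*5/96)*(-1/131) = (66 + (7/9)*(1/96)*5)*(-1/131) = (66 + 35/864)*(-1/131) = (57059/864)*(-1/131) = -57059/113184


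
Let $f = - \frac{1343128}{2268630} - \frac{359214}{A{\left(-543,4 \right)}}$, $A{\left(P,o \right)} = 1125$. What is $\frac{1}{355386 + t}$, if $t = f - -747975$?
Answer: $\frac{28357875}{31279901821477} \approx 9.0658 \cdot 10^{-7}$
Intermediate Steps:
$f = - \frac{9071496398}{28357875}$ ($f = - \frac{1343128}{2268630} - \frac{359214}{1125} = \left(-1343128\right) \frac{1}{2268630} - \frac{119738}{375} = - \frac{671564}{1134315} - \frac{119738}{375} = - \frac{9071496398}{28357875} \approx -319.89$)
$t = \frac{21201910056727}{28357875}$ ($t = - \frac{9071496398}{28357875} - -747975 = - \frac{9071496398}{28357875} + 747975 = \frac{21201910056727}{28357875} \approx 7.4766 \cdot 10^{5}$)
$\frac{1}{355386 + t} = \frac{1}{355386 + \frac{21201910056727}{28357875}} = \frac{1}{\frac{31279901821477}{28357875}} = \frac{28357875}{31279901821477}$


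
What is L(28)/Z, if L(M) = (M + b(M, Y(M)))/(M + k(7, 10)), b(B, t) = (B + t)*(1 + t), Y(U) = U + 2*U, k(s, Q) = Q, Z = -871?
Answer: -4774/16549 ≈ -0.28848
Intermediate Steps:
Y(U) = 3*U
b(B, t) = (1 + t)*(B + t)
L(M) = (5*M + 12*M²)/(10 + M) (L(M) = (M + (M + 3*M + (3*M)² + M*(3*M)))/(M + 10) = (M + (M + 3*M + 9*M² + 3*M²))/(10 + M) = (M + (4*M + 12*M²))/(10 + M) = (5*M + 12*M²)/(10 + M))
L(28)/Z = (28*(5 + 12*28)/(10 + 28))/(-871) = (28*(5 + 336)/38)*(-1/871) = (28*(1/38)*341)*(-1/871) = (4774/19)*(-1/871) = -4774/16549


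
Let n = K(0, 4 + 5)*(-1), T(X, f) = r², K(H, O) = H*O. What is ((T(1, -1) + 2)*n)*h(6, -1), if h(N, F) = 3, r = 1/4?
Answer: 0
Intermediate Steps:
r = ¼ ≈ 0.25000
T(X, f) = 1/16 (T(X, f) = (¼)² = 1/16)
n = 0 (n = (0*(4 + 5))*(-1) = (0*9)*(-1) = 0*(-1) = 0)
((T(1, -1) + 2)*n)*h(6, -1) = ((1/16 + 2)*0)*3 = ((33/16)*0)*3 = 0*3 = 0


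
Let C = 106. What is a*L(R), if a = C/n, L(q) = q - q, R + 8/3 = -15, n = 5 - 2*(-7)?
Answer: 0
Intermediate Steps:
n = 19 (n = 5 + 14 = 19)
R = -53/3 (R = -8/3 - 15 = -53/3 ≈ -17.667)
L(q) = 0
a = 106/19 ≈ 5.5789
a*L(R) = (106/19)*0 = 0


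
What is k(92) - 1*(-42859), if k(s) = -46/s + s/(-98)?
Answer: 4200041/98 ≈ 42858.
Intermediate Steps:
k(s) = -46/s - s/98 (k(s) = -46/s + s*(-1/98) = -46/s - s/98)
k(92) - 1*(-42859) = (-46/92 - 1/98*92) - 1*(-42859) = (-46*1/92 - 46/49) + 42859 = (-½ - 46/49) + 42859 = -141/98 + 42859 = 4200041/98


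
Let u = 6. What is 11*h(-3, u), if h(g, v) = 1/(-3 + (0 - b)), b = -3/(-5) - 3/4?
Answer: -220/57 ≈ -3.8596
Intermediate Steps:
b = -3/20 (b = -3*(-⅕) - 3*¼ = ⅗ - ¾ = -3/20 ≈ -0.15000)
h(g, v) = -20/57 (h(g, v) = 1/(-3 + (0 - 1*(-3/20))) = 1/(-3 + (0 + 3/20)) = 1/(-3 + 3/20) = 1/(-57/20) = -20/57)
11*h(-3, u) = 11*(-20/57) = -220/57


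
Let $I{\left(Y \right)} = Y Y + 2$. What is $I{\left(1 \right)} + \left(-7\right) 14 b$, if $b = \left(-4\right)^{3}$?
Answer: $6275$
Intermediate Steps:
$b = -64$
$I{\left(Y \right)} = 2 + Y^{2}$ ($I{\left(Y \right)} = Y^{2} + 2 = 2 + Y^{2}$)
$I{\left(1 \right)} + \left(-7\right) 14 b = \left(2 + 1^{2}\right) + \left(-7\right) 14 \left(-64\right) = \left(2 + 1\right) - -6272 = 3 + 6272 = 6275$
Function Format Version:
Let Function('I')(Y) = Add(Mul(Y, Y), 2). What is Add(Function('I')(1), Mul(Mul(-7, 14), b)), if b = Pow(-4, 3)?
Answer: 6275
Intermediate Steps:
b = -64
Function('I')(Y) = Add(2, Pow(Y, 2)) (Function('I')(Y) = Add(Pow(Y, 2), 2) = Add(2, Pow(Y, 2)))
Add(Function('I')(1), Mul(Mul(-7, 14), b)) = Add(Add(2, Pow(1, 2)), Mul(Mul(-7, 14), -64)) = Add(Add(2, 1), Mul(-98, -64)) = Add(3, 6272) = 6275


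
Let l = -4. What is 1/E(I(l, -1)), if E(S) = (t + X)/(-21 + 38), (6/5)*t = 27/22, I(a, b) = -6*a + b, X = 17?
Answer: 748/793 ≈ 0.94325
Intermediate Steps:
I(a, b) = b - 6*a
t = 45/44 (t = 5*(27/22)/6 = 5*(27*(1/22))/6 = (⅚)*(27/22) = 45/44 ≈ 1.0227)
E(S) = 793/748 (E(S) = (45/44 + 17)/(-21 + 38) = (793/44)/17 = (793/44)*(1/17) = 793/748)
1/E(I(l, -1)) = 1/(793/748) = 748/793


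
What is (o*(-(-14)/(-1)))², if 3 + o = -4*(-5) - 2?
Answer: 44100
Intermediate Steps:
o = 15 (o = -3 + (-4*(-5) - 2) = -3 + (20 - 2) = -3 + 18 = 15)
(o*(-(-14)/(-1)))² = (15*(-(-14)/(-1)))² = (15*(-(-14)*(-1)))² = (15*(-1*14))² = (15*(-14))² = (-210)² = 44100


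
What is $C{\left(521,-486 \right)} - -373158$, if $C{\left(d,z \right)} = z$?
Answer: $372672$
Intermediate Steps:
$C{\left(521,-486 \right)} - -373158 = -486 - -373158 = -486 + 373158 = 372672$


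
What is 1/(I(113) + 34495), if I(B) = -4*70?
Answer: 1/34215 ≈ 2.9227e-5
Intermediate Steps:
I(B) = -280
1/(I(113) + 34495) = 1/(-280 + 34495) = 1/34215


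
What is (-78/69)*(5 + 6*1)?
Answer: -286/23 ≈ -12.435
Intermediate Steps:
(-78/69)*(5 + 6*1) = ((1/69)*(-78))*(5 + 6) = -26/23*11 = -286/23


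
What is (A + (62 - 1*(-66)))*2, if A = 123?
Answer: 502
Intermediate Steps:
(A + (62 - 1*(-66)))*2 = (123 + (62 - 1*(-66)))*2 = (123 + (62 + 66))*2 = (123 + 128)*2 = 251*2 = 502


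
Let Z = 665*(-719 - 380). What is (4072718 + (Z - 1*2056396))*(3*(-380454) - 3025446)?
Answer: -5356377515496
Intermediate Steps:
Z = -730835 (Z = 665*(-1099) = -730835)
(4072718 + (Z - 1*2056396))*(3*(-380454) - 3025446) = (4072718 + (-730835 - 1*2056396))*(3*(-380454) - 3025446) = (4072718 + (-730835 - 2056396))*(-1141362 - 3025446) = (4072718 - 2787231)*(-4166808) = 1285487*(-4166808) = -5356377515496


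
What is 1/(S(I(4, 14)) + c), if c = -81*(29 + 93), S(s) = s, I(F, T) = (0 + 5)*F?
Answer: -1/9862 ≈ -0.00010140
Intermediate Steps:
I(F, T) = 5*F
c = -9882 (c = -81*122 = -9882)
1/(S(I(4, 14)) + c) = 1/(5*4 - 9882) = 1/(20 - 9882) = 1/(-9862) = -1/9862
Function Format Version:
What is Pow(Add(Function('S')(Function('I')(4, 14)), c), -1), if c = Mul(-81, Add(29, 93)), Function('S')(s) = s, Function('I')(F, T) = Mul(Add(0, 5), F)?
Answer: Rational(-1, 9862) ≈ -0.00010140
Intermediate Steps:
Function('I')(F, T) = Mul(5, F)
c = -9882 (c = Mul(-81, 122) = -9882)
Pow(Add(Function('S')(Function('I')(4, 14)), c), -1) = Pow(Add(Mul(5, 4), -9882), -1) = Pow(Add(20, -9882), -1) = Pow(-9862, -1) = Rational(-1, 9862)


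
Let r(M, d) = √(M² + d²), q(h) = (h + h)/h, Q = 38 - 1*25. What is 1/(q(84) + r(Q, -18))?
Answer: -2/489 + √493/489 ≈ 0.041316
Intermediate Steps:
Q = 13 (Q = 38 - 25 = 13)
q(h) = 2 (q(h) = (2*h)/h = 2)
1/(q(84) + r(Q, -18)) = 1/(2 + √(13² + (-18)²)) = 1/(2 + √(169 + 324)) = 1/(2 + √493)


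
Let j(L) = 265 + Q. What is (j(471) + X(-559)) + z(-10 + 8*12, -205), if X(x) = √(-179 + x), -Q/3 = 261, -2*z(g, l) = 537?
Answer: -1573/2 + 3*I*√82 ≈ -786.5 + 27.166*I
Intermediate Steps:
z(g, l) = -537/2 (z(g, l) = -½*537 = -537/2)
Q = -783 (Q = -3*261 = -783)
j(L) = -518 (j(L) = 265 - 783 = -518)
(j(471) + X(-559)) + z(-10 + 8*12, -205) = (-518 + √(-179 - 559)) - 537/2 = (-518 + √(-738)) - 537/2 = (-518 + 3*I*√82) - 537/2 = -1573/2 + 3*I*√82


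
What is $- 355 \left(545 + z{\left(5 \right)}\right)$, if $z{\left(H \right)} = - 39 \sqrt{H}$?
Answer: $-193475 + 13845 \sqrt{5} \approx -1.6252 \cdot 10^{5}$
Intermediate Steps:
$- 355 \left(545 + z{\left(5 \right)}\right) = - 355 \left(545 - 39 \sqrt{5}\right) = -193475 + 13845 \sqrt{5}$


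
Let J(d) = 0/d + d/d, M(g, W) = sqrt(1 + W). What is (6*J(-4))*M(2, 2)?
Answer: 6*sqrt(3) ≈ 10.392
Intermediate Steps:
J(d) = 1 (J(d) = 0 + 1 = 1)
(6*J(-4))*M(2, 2) = (6*1)*sqrt(1 + 2) = 6*sqrt(3)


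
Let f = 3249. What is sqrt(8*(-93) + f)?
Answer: sqrt(2505) ≈ 50.050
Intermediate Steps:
sqrt(8*(-93) + f) = sqrt(8*(-93) + 3249) = sqrt(-744 + 3249) = sqrt(2505)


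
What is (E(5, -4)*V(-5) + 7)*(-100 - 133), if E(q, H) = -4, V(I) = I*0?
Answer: -1631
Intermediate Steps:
V(I) = 0
(E(5, -4)*V(-5) + 7)*(-100 - 133) = (-4*0 + 7)*(-100 - 133) = (0 + 7)*(-233) = 7*(-233) = -1631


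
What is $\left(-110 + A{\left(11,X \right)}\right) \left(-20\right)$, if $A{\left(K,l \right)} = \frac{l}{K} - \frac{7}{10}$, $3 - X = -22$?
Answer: $\frac{23854}{11} \approx 2168.5$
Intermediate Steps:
$X = 25$ ($X = 3 - -22 = 3 + 22 = 25$)
$A{\left(K,l \right)} = - \frac{7}{10} + \frac{l}{K}$ ($A{\left(K,l \right)} = \frac{l}{K} - \frac{7}{10} = - \frac{7}{10} + \frac{l}{K}$)
$\left(-110 + A{\left(11,X \right)}\right) \left(-20\right) = \left(-110 - \left(\frac{7}{10} - \frac{25}{11}\right)\right) \left(-20\right) = \left(-110 + \left(- \frac{7}{10} + 25 \cdot \frac{1}{11}\right)\right) \left(-20\right) = \left(-110 + \left(- \frac{7}{10} + \frac{25}{11}\right)\right) \left(-20\right) = \left(-110 + \frac{173}{110}\right) \left(-20\right) = \left(- \frac{11927}{110}\right) \left(-20\right) = \frac{23854}{11}$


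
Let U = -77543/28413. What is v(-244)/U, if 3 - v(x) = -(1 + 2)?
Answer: -170478/77543 ≈ -2.1985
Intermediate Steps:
v(x) = 6 (v(x) = 3 - (-1)*(1 + 2) = 3 - (-1)*3 = 3 - 1*(-3) = 3 + 3 = 6)
U = -77543/28413 (U = -77543*1/28413 = -77543/28413 ≈ -2.7291)
v(-244)/U = 6/(-77543/28413) = 6*(-28413/77543) = -170478/77543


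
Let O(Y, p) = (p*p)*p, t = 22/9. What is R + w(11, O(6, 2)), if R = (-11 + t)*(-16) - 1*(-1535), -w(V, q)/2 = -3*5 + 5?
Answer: 15227/9 ≈ 1691.9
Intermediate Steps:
t = 22/9 (t = 22*(⅑) = 22/9 ≈ 2.4444)
O(Y, p) = p³ (O(Y, p) = p²*p = p³)
w(V, q) = 20 (w(V, q) = -2*(-3*5 + 5) = -2*(-15 + 5) = -2*(-10) = 20)
R = 15047/9 (R = (-11 + 22/9)*(-16) - 1*(-1535) = -77/9*(-16) + 1535 = 1232/9 + 1535 = 15047/9 ≈ 1671.9)
R + w(11, O(6, 2)) = 15047/9 + 20 = 15227/9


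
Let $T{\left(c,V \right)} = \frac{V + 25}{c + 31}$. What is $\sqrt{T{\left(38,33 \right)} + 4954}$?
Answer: $\frac{2 \sqrt{5897499}}{69} \approx 70.391$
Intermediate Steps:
$T{\left(c,V \right)} = \frac{25 + V}{31 + c}$
$\sqrt{T{\left(38,33 \right)} + 4954} = \sqrt{\frac{25 + 33}{31 + 38} + 4954} = \sqrt{\frac{1}{69} \cdot 58 + 4954} = \sqrt{\frac{58}{69} + 4954} = \sqrt{\frac{341884}{69}} = \frac{2 \sqrt{5897499}}{69}$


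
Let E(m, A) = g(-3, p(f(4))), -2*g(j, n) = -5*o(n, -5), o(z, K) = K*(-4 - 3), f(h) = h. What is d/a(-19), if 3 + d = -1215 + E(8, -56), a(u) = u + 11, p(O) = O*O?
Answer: 2261/16 ≈ 141.31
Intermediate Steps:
p(O) = O**2
o(z, K) = -7*K (o(z, K) = K*(-7) = -7*K)
g(j, n) = 175/2 (g(j, n) = -(-5)*(-7*(-5))/2 = -(-5)*35/2 = -1/2*(-175) = 175/2)
a(u) = 11 + u
E(m, A) = 175/2
d = -2261/2 (d = -3 + (-1215 + 175/2) = -3 - 2255/2 = -2261/2 ≈ -1130.5)
d/a(-19) = -2261/(2*(11 - 19)) = -2261/2/(-8) = -2261/2*(-1/8) = 2261/16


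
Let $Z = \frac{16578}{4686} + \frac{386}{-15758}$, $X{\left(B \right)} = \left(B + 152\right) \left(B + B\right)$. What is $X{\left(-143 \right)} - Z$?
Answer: $- \frac{15860725370}{6153499} \approx -2577.5$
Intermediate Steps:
$X{\left(B \right)} = 2 B \left(152 + B\right)$ ($X{\left(B \right)} = \left(152 + B\right) 2 B = 2 B \left(152 + B\right)$)
$Z = \frac{21618944}{6153499}$ ($Z = 16578 \cdot \frac{1}{4686} + 386 \left(- \frac{1}{15758}\right) = \frac{2763}{781} - \frac{193}{7879} = \frac{21618944}{6153499} \approx 3.5133$)
$X{\left(-143 \right)} - Z = 2 \left(-143\right) \left(152 - 143\right) - \frac{21618944}{6153499} = 2 \left(-143\right) 9 - \frac{21618944}{6153499} = -2574 - \frac{21618944}{6153499} = - \frac{15860725370}{6153499}$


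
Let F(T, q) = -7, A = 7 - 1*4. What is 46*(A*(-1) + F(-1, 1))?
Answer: -460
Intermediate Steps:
A = 3 (A = 7 - 4 = 3)
46*(A*(-1) + F(-1, 1)) = 46*(3*(-1) - 7) = 46*(-3 - 7) = 46*(-10) = -460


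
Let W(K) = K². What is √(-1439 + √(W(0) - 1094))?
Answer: √(-1439 + I*√1094) ≈ 0.4359 + 37.937*I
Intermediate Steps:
√(-1439 + √(W(0) - 1094)) = √(-1439 + √(0² - 1094)) = √(-1439 + √(0 - 1094)) = √(-1439 + √(-1094)) = √(-1439 + I*√1094)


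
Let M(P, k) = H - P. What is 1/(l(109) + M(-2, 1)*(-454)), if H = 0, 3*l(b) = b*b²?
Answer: 3/1292305 ≈ 2.3214e-6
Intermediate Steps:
l(b) = b³/3 (l(b) = (b*b²)/3 = b³/3)
M(P, k) = -P (M(P, k) = 0 - P = -P)
1/(l(109) + M(-2, 1)*(-454)) = 1/((⅓)*109³ - 1*(-2)*(-454)) = 1/((⅓)*1295029 + 2*(-454)) = 1/(1295029/3 - 908) = 1/(1292305/3) = 3/1292305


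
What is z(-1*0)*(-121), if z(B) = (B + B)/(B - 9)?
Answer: 0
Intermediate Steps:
z(B) = 2*B/(-9 + B) (z(B) = (2*B)/(-9 + B) = 2*B/(-9 + B))
z(-1*0)*(-121) = (2*(-1*0)/(-9 - 1*0))*(-121) = (2*0/(-9 + 0))*(-121) = (2*0/(-9))*(-121) = (2*0*(-⅑))*(-121) = 0*(-121) = 0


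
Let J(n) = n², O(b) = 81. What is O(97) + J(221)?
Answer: 48922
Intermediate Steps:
O(97) + J(221) = 81 + 221² = 81 + 48841 = 48922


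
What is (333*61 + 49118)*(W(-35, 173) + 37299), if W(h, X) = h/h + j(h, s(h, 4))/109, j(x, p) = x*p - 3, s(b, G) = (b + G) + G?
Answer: 282351020702/109 ≈ 2.5904e+9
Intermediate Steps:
s(b, G) = b + 2*G (s(b, G) = (G + b) + G = b + 2*G)
j(x, p) = -3 + p*x (j(x, p) = p*x - 3 = -3 + p*x)
W(h, X) = 106/109 + h*(8 + h)/109 (W(h, X) = h/h + (-3 + (h + 2*4)*h)/109 = 1 + (-3 + (h + 8)*h)*(1/109) = 1 + (-3 + (8 + h)*h)*(1/109) = 1 + (-3 + h*(8 + h))*(1/109) = 1 + (-3/109 + h*(8 + h)/109) = 106/109 + h*(8 + h)/109)
(333*61 + 49118)*(W(-35, 173) + 37299) = (333*61 + 49118)*((106/109 + (1/109)*(-35)*(8 - 35)) + 37299) = (20313 + 49118)*((106/109 + (1/109)*(-35)*(-27)) + 37299) = 69431*((106/109 + 945/109) + 37299) = 69431*(1051/109 + 37299) = 69431*(4066642/109) = 282351020702/109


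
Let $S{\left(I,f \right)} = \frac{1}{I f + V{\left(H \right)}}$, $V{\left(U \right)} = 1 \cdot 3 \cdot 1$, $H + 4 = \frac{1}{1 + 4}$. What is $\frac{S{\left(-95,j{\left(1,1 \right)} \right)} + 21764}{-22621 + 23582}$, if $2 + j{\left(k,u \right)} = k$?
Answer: $\frac{2132873}{94178} \approx 22.647$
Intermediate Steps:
$j{\left(k,u \right)} = -2 + k$
$H = - \frac{19}{5}$ ($H = -4 + \frac{1}{1 + 4} = -4 + \frac{1}{5} = - \frac{19}{5} \approx -3.8$)
$V{\left(U \right)} = 3$ ($V{\left(U \right)} = 3 \cdot 1 = 3$)
$S{\left(I,f \right)} = \frac{1}{3 + I f}$ ($S{\left(I,f \right)} = \frac{1}{I f + 3} = \frac{1}{3 + I f}$)
$\frac{S{\left(-95,j{\left(1,1 \right)} \right)} + 21764}{-22621 + 23582} = \frac{\frac{1}{3 - 95 \left(-2 + 1\right)} + 21764}{-22621 + 23582} = \frac{\frac{1}{3 - -95} + 21764}{961} = \left(\frac{1}{3 + 95} + 21764\right) \frac{1}{961} = \left(\frac{1}{98} + 21764\right) \frac{1}{961} = \frac{2132873}{98} \cdot \frac{1}{961} = \frac{2132873}{94178}$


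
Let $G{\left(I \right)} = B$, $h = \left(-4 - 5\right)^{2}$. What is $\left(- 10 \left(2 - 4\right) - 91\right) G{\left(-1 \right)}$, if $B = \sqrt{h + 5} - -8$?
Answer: $-568 - 71 \sqrt{86} \approx -1226.4$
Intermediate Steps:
$h = 81$ ($h = \left(-9\right)^{2} = 81$)
$B = 8 + \sqrt{86}$ ($B = \sqrt{81 + 5} - -8 = \sqrt{86} + 8 = 8 + \sqrt{86} \approx 17.274$)
$G{\left(I \right)} = 8 + \sqrt{86}$
$\left(- 10 \left(2 - 4\right) - 91\right) G{\left(-1 \right)} = \left(- 10 \left(2 - 4\right) - 91\right) \left(8 + \sqrt{86}\right) = \left(\left(-10\right) \left(-2\right) - 91\right) \left(8 + \sqrt{86}\right) = \left(20 - 91\right) \left(8 + \sqrt{86}\right) = - 71 \left(8 + \sqrt{86}\right) = -568 - 71 \sqrt{86}$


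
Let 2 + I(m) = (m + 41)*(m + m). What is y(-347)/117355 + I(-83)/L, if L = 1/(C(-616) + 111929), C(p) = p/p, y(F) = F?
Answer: 91554749695153/117355 ≈ 7.8015e+8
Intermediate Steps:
I(m) = -2 + 2*m*(41 + m) (I(m) = -2 + (m + 41)*(m + m) = -2 + (41 + m)*(2*m) = -2 + 2*m*(41 + m))
C(p) = 1
L = 1/111930 (L = 1/(1 + 111929) = 1/111930 ≈ 8.9341e-6)
y(-347)/117355 + I(-83)/L = -347/117355 + (-2 + 2*(-83)² + 82*(-83))/(1/111930) = -347*1/117355 + (-2 + 2*6889 - 6806)*111930 = -347/117355 + (-2 + 13778 - 6806)*111930 = -347/117355 + 6970*111930 = -347/117355 + 780152100 = 91554749695153/117355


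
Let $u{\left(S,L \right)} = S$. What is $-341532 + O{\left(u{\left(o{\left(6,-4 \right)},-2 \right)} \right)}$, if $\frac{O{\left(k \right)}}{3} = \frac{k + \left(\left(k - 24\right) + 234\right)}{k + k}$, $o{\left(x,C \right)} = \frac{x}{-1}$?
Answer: $- \frac{683163}{2} \approx -3.4158 \cdot 10^{5}$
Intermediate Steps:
$o{\left(x,C \right)} = - x$ ($o{\left(x,C \right)} = x \left(-1\right) = - x$)
$O{\left(k \right)} = \frac{3 \left(210 + 2 k\right)}{2 k}$ ($O{\left(k \right)} = 3 \frac{k + \left(\left(k - 24\right) + 234\right)}{k + k} = 3 \frac{k + \left(\left(-24 + k\right) + 234\right)}{2 k} = 3 \left(k + \left(210 + k\right)\right) \frac{1}{2 k} = 3 \left(210 + 2 k\right) \frac{1}{2 k} = 3 \frac{210 + 2 k}{2 k} = \frac{3 \left(210 + 2 k\right)}{2 k}$)
$-341532 + O{\left(u{\left(o{\left(6,-4 \right)},-2 \right)} \right)} = -341532 + \left(3 + \frac{315}{\left(-1\right) 6}\right) = -341532 + \left(3 + \frac{315}{-6}\right) = -341532 + \left(3 + 315 \left(- \frac{1}{6}\right)\right) = -341532 + \left(3 - \frac{105}{2}\right) = -341532 - \frac{99}{2} = - \frac{683163}{2}$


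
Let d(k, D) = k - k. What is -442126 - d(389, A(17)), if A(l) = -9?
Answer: -442126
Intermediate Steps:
d(k, D) = 0
-442126 - d(389, A(17)) = -442126 - 1*0 = -442126 + 0 = -442126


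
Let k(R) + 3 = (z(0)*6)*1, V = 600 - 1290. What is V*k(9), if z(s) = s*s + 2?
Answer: -6210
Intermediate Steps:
z(s) = 2 + s**2 (z(s) = s**2 + 2 = 2 + s**2)
V = -690
k(R) = 9 (k(R) = -3 + ((2 + 0**2)*6)*1 = -3 + ((2 + 0)*6)*1 = -3 + (2*6)*1 = -3 + 12*1 = -3 + 12 = 9)
V*k(9) = -690*9 = -6210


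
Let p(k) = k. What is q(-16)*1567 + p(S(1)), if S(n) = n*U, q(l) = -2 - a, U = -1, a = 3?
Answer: -7836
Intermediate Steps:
q(l) = -5 (q(l) = -2 - 1*3 = -2 - 3 = -5)
S(n) = -n (S(n) = n*(-1) = -n)
q(-16)*1567 + p(S(1)) = -5*1567 - 1*1 = -7835 - 1 = -7836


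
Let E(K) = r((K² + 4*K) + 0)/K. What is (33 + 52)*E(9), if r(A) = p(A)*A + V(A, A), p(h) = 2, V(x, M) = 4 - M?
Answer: 10285/9 ≈ 1142.8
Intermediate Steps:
r(A) = 4 + A (r(A) = 2*A + (4 - A) = 4 + A)
E(K) = (4 + K² + 4*K)/K (E(K) = (4 + ((K² + 4*K) + 0))/K = (4 + (K² + 4*K))/K = (4 + K² + 4*K)/K)
(33 + 52)*E(9) = (33 + 52)*(4 + 9 + 4/9) = 85*(4 + 9 + 4*(⅑)) = 85*(4 + 9 + 4/9) = 85*(121/9) = 10285/9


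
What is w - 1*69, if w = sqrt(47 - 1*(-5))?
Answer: -69 + 2*sqrt(13) ≈ -61.789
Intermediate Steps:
w = 2*sqrt(13) (w = sqrt(47 + 5) = sqrt(52) = 2*sqrt(13) ≈ 7.2111)
w - 1*69 = 2*sqrt(13) - 1*69 = 2*sqrt(13) - 69 = -69 + 2*sqrt(13)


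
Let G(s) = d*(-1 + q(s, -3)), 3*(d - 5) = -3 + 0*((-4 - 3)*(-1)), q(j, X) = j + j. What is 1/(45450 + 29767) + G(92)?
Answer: 55058845/75217 ≈ 732.00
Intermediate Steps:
q(j, X) = 2*j
d = 4 (d = 5 + (-3 + 0*((-4 - 3)*(-1)))/3 = 5 + (-3 + 0*(-7*(-1)))/3 = 5 + (-3 + 0*7)/3 = 5 + (-3 + 0)/3 = 5 + (⅓)*(-3) = 5 - 1 = 4)
G(s) = -4 + 8*s (G(s) = 4*(-1 + 2*s) = -4 + 8*s)
1/(45450 + 29767) + G(92) = 1/(45450 + 29767) + (-4 + 8*92) = 1/75217 + (-4 + 736) = 1/75217 + 732 = 55058845/75217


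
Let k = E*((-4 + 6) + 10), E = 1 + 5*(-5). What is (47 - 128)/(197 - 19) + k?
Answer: -51345/178 ≈ -288.46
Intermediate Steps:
E = -24 (E = 1 - 25 = -24)
k = -288 (k = -24*((-4 + 6) + 10) = -24*(2 + 10) = -24*12 = -288)
(47 - 128)/(197 - 19) + k = (47 - 128)/(197 - 19) - 288 = -81/178 - 288 = -51345/178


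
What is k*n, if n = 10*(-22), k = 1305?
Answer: -287100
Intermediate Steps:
n = -220
k*n = 1305*(-220) = -287100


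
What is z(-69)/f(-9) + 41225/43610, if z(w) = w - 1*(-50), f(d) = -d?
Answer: -91513/78498 ≈ -1.1658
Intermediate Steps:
z(w) = 50 + w (z(w) = w + 50 = 50 + w)
z(-69)/f(-9) + 41225/43610 = (50 - 69)/((-1*(-9))) + 41225/43610 = -19/9 + 41225*(1/43610) = -19*⅑ + 8245/8722 = -19/9 + 8245/8722 = -91513/78498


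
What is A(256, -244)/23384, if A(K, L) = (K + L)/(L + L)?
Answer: -3/2852848 ≈ -1.0516e-6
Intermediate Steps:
A(K, L) = (K + L)/(2*L) (A(K, L) = (K + L)/((2*L)) = (K + L)*(1/(2*L)) = (K + L)/(2*L))
A(256, -244)/23384 = ((½)*(256 - 244)/(-244))/23384 = ((½)*(-1/244)*12)*(1/23384) = -3/122*1/23384 = -3/2852848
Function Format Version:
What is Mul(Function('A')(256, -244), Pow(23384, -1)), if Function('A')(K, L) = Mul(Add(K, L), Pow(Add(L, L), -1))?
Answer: Rational(-3, 2852848) ≈ -1.0516e-6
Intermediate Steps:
Function('A')(K, L) = Mul(Rational(1, 2), Pow(L, -1), Add(K, L)) (Function('A')(K, L) = Mul(Add(K, L), Pow(Mul(2, L), -1)) = Mul(Add(K, L), Mul(Rational(1, 2), Pow(L, -1))) = Mul(Rational(1, 2), Pow(L, -1), Add(K, L)))
Mul(Function('A')(256, -244), Pow(23384, -1)) = Mul(Mul(Rational(1, 2), Pow(-244, -1), Add(256, -244)), Pow(23384, -1)) = Mul(Mul(Rational(1, 2), Rational(-1, 244), 12), Rational(1, 23384)) = Mul(Rational(-3, 122), Rational(1, 23384)) = Rational(-3, 2852848)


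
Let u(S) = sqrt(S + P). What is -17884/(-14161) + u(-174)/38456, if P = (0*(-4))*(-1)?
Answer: 1052/833 + I*sqrt(174)/38456 ≈ 1.2629 + 0.00034301*I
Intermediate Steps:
P = 0 (P = 0*(-1) = 0)
u(S) = sqrt(S) (u(S) = sqrt(S + 0) = sqrt(S))
-17884/(-14161) + u(-174)/38456 = -17884/(-14161) + sqrt(-174)/38456 = -17884*(-1/14161) + (I*sqrt(174))*(1/38456) = 1052/833 + I*sqrt(174)/38456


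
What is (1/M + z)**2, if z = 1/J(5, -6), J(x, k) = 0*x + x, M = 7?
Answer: 144/1225 ≈ 0.11755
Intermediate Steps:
J(x, k) = x (J(x, k) = 0 + x = x)
z = 1/5 ≈ 0.20000
(1/M + z)**2 = (1/7 + 1/5)**2 = (12/35)**2 = 144/1225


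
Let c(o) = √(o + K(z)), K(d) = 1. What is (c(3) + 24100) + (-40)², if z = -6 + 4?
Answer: 25702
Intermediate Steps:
z = -2
c(o) = √(1 + o) (c(o) = √(o + 1) = √(1 + o))
(c(3) + 24100) + (-40)² = (√(1 + 3) + 24100) + (-40)² = (√4 + 24100) + 1600 = (2 + 24100) + 1600 = 24102 + 1600 = 25702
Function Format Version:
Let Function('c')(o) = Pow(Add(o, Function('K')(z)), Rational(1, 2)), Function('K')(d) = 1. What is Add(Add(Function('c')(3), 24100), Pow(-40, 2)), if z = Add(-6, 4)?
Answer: 25702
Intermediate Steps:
z = -2
Function('c')(o) = Pow(Add(1, o), Rational(1, 2)) (Function('c')(o) = Pow(Add(o, 1), Rational(1, 2)) = Pow(Add(1, o), Rational(1, 2)))
Add(Add(Function('c')(3), 24100), Pow(-40, 2)) = Add(Add(Pow(Add(1, 3), Rational(1, 2)), 24100), Pow(-40, 2)) = Add(Add(Pow(4, Rational(1, 2)), 24100), 1600) = Add(Add(2, 24100), 1600) = Add(24102, 1600) = 25702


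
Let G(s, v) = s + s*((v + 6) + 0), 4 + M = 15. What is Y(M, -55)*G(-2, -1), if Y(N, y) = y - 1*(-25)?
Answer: 360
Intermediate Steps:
M = 11 (M = -4 + 15 = 11)
G(s, v) = s + s*(6 + v) (G(s, v) = s + s*((6 + v) + 0) = s + s*(6 + v))
Y(N, y) = 25 + y (Y(N, y) = y + 25 = 25 + y)
Y(M, -55)*G(-2, -1) = (25 - 55)*(-2*(7 - 1)) = -(-60)*6 = -30*(-12) = 360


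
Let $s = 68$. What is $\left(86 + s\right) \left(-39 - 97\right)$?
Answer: $-20944$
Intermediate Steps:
$\left(86 + s\right) \left(-39 - 97\right) = \left(86 + 68\right) \left(-39 - 97\right) = 154 \left(-136\right) = -20944$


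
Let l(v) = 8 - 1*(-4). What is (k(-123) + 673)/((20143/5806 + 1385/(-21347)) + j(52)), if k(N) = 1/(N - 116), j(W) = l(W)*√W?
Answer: -934639169612905085588/3049834293429535115561 + 19766419826606661559232*√13/9149502880288605346683 ≈ 7.4829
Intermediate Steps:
l(v) = 12 (l(v) = 8 + 4 = 12)
j(W) = 12*√W
k(N) = 1/(-116 + N)
(k(-123) + 673)/((20143/5806 + 1385/(-21347)) + j(52)) = (1/(-116 - 123) + 673)/((20143/5806 + 1385/(-21347)) + 12*√52) = (1/(-239) + 673)/((20143*(1/5806) + 1385*(-1/21347)) + 12*(2*√13)) = (-1/239 + 673)/((20143/5806 - 1385/21347) + 24*√13) = 160846/(239*(421951311/123940682 + 24*√13))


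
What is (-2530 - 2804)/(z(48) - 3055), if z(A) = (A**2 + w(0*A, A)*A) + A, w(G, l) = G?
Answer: 5334/703 ≈ 7.5875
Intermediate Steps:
z(A) = A + A**2 (z(A) = (A**2 + (0*A)*A) + A = (A**2 + 0*A) + A = (A**2 + 0) + A = A**2 + A = A + A**2)
(-2530 - 2804)/(z(48) - 3055) = (-2530 - 2804)/(48*(1 + 48) - 3055) = -5334/(48*49 - 3055) = -5334/(2352 - 3055) = -5334/(-703) = -5334*(-1/703) = 5334/703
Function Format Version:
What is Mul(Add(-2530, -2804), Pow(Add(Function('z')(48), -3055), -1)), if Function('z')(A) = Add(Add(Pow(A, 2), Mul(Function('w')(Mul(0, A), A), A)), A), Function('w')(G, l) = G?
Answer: Rational(5334, 703) ≈ 7.5875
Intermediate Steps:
Function('z')(A) = Add(A, Pow(A, 2)) (Function('z')(A) = Add(Add(Pow(A, 2), Mul(Mul(0, A), A)), A) = Add(Add(Pow(A, 2), Mul(0, A)), A) = Add(Add(Pow(A, 2), 0), A) = Add(Pow(A, 2), A) = Add(A, Pow(A, 2)))
Mul(Add(-2530, -2804), Pow(Add(Function('z')(48), -3055), -1)) = Mul(Add(-2530, -2804), Pow(Add(Mul(48, Add(1, 48)), -3055), -1)) = Mul(-5334, Pow(Add(Mul(48, 49), -3055), -1)) = Mul(-5334, Pow(Add(2352, -3055), -1)) = Mul(-5334, Pow(-703, -1)) = Mul(-5334, Rational(-1, 703)) = Rational(5334, 703)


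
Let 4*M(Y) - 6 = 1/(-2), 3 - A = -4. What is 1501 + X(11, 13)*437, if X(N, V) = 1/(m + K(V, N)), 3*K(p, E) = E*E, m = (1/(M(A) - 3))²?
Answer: 31203700/20641 ≈ 1511.7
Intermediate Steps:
A = 7 (A = 3 - 1*(-4) = 3 + 4 = 7)
M(Y) = 11/8 (M(Y) = 3/2 + (¼)/(-2) = 3/2 + (¼)*(-½) = 3/2 - ⅛ = 11/8)
m = 64/169 (m = (1/(11/8 - 3))² = (1/(-13/8))² = (-8/13)² = 64/169 ≈ 0.37870)
K(p, E) = E²/3 (K(p, E) = (E*E)/3 = E²/3)
X(N, V) = 1/(64/169 + N²/3)
1501 + X(11, 13)*437 = 1501 + (507/(192 + 169*11²))*437 = 1501 + (507/(192 + 169*121))*437 = 1501 + (507/(192 + 20449))*437 = 1501 + (507/20641)*437 = 1501 + 221559/20641 = 31203700/20641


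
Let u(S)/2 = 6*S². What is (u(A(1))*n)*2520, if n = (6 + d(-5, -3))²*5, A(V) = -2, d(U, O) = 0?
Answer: 21772800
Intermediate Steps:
u(S) = 12*S² (u(S) = 2*(6*S²) = 12*S²)
n = 180 (n = (6 + 0)²*5 = 6²*5 = 36*5 = 180)
(u(A(1))*n)*2520 = ((12*(-2)²)*180)*2520 = ((12*4)*180)*2520 = (48*180)*2520 = 8640*2520 = 21772800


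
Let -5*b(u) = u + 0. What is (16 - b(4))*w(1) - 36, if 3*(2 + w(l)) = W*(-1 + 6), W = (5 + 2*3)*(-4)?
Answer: -6508/5 ≈ -1301.6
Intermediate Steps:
W = -44 (W = (5 + 6)*(-4) = 11*(-4) = -44)
w(l) = -226/3 (w(l) = -2 + (-44*(-1 + 6))/3 = -2 + (-44*5)/3 = -2 + (1/3)*(-220) = -2 - 220/3 = -226/3)
b(u) = -u/5 (b(u) = -(u + 0)/5 = -u/5)
(16 - b(4))*w(1) - 36 = (16 - (-1)*4/5)*(-226/3) - 36 = (16 - 1*(-4/5))*(-226/3) - 36 = (16 + 4/5)*(-226/3) - 36 = (84/5)*(-226/3) - 36 = -6328/5 - 36 = -6508/5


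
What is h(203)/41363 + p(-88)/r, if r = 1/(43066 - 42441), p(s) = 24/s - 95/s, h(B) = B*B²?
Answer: 367377243/519992 ≈ 706.51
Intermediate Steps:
h(B) = B³
p(s) = -71/s
r = 1/625 ≈ 0.0016000
h(203)/41363 + p(-88)/r = 203³/41363 + (-71/(-88))/(1/625) = 8365427*(1/41363) - 71*(-1/88)*625 = 1195061/5909 + (71/88)*625 = 1195061/5909 + 44375/88 = 367377243/519992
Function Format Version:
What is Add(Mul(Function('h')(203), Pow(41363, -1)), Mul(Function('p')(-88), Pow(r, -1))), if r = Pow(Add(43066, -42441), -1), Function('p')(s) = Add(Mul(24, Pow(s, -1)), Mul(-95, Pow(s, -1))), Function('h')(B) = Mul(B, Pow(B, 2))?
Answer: Rational(367377243, 519992) ≈ 706.51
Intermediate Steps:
Function('h')(B) = Pow(B, 3)
Function('p')(s) = Mul(-71, Pow(s, -1))
r = Rational(1, 625) (r = Pow(625, -1) = Rational(1, 625) ≈ 0.0016000)
Add(Mul(Function('h')(203), Pow(41363, -1)), Mul(Function('p')(-88), Pow(r, -1))) = Add(Mul(Pow(203, 3), Pow(41363, -1)), Mul(Mul(-71, Pow(-88, -1)), Pow(Rational(1, 625), -1))) = Add(Mul(8365427, Rational(1, 41363)), Mul(Mul(-71, Rational(-1, 88)), 625)) = Add(Rational(1195061, 5909), Mul(Rational(71, 88), 625)) = Add(Rational(1195061, 5909), Rational(44375, 88)) = Rational(367377243, 519992)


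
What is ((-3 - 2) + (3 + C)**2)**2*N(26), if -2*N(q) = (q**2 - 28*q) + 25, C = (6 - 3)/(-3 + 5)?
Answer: 100467/32 ≈ 3139.6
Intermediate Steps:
C = 3/2 ≈ 1.5000
N(q) = -25/2 + 14*q - q**2/2 (N(q) = -((q**2 - 28*q) + 25)/2 = -(25 + q**2 - 28*q)/2 = -25/2 + 14*q - q**2/2)
((-3 - 2) + (3 + C)**2)**2*N(26) = ((-3 - 2) + (3 + 3/2)**2)**2*(-25/2 + 14*26 - 1/2*26**2) = (-5 + (9/2)**2)**2*(-25/2 + 364 - 1/2*676) = (-5 + 81/4)**2*(-25/2 + 364 - 338) = (61/4)**2*(27/2) = (3721/16)*(27/2) = 100467/32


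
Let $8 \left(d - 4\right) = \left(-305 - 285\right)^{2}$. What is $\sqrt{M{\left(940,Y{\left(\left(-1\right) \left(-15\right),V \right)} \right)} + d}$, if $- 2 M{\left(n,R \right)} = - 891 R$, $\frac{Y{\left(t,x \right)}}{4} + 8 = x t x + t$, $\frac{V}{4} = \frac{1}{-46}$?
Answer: $\frac{\sqrt{118903578}}{46} \approx 237.05$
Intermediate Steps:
$V = - \frac{2}{23}$ ($V = \frac{4}{-46} = 4 \left(- \frac{1}{46}\right) = - \frac{2}{23} \approx -0.086957$)
$Y{\left(t,x \right)} = -32 + 4 t + 4 t x^{2}$ ($Y{\left(t,x \right)} = -32 + 4 \left(x t x + t\right) = -32 + 4 \left(t x x + t\right) = -32 + 4 \left(t x^{2} + t\right) = -32 + 4 \left(t + t x^{2}\right) = -32 + \left(4 t + 4 t x^{2}\right) = -32 + 4 t + 4 t x^{2}$)
$d = \frac{87033}{2}$ ($d = 4 + \frac{\left(-305 - 285\right)^{2}}{8} = 4 + \frac{\left(-590\right)^{2}}{8} = 4 + \frac{1}{8} \cdot 348100 = 4 + \frac{87025}{2} = \frac{87033}{2} \approx 43517.0$)
$M{\left(n,R \right)} = \frac{891 R}{2}$ ($M{\left(n,R \right)} = - \frac{\left(-891\right) R}{2} = \frac{891 R}{2}$)
$\sqrt{M{\left(940,Y{\left(\left(-1\right) \left(-15\right),V \right)} \right)} + d} = \sqrt{\frac{891 \left(-32 + 4 \left(\left(-1\right) \left(-15\right)\right) + 4 \left(\left(-1\right) \left(-15\right)\right) \left(- \frac{2}{23}\right)^{2}\right)}{2} + \frac{87033}{2}} = \sqrt{\frac{891 \left(-32 + 4 \cdot 15 + 4 \cdot 15 \cdot \frac{4}{529}\right)}{2} + \frac{87033}{2}} = \sqrt{\frac{891 \left(-32 + 60 + \frac{240}{529}\right)}{2} + \frac{87033}{2}} = \sqrt{\frac{891}{2} \cdot \frac{15052}{529} + \frac{87033}{2}} = \sqrt{\frac{6705666}{529} + \frac{87033}{2}} = \sqrt{\frac{59451789}{1058}} = \frac{\sqrt{118903578}}{46}$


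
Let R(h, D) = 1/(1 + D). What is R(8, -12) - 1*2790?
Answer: -30691/11 ≈ -2790.1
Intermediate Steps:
R(8, -12) - 1*2790 = 1/(1 - 12) - 1*2790 = 1/(-11) - 2790 = -1/11 - 2790 = -30691/11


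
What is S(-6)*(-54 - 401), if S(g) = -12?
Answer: 5460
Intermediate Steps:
S(-6)*(-54 - 401) = -12*(-54 - 401) = -12*(-455) = 5460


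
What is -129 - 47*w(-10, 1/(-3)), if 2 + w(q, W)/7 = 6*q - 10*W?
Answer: 57517/3 ≈ 19172.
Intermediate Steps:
w(q, W) = -14 - 70*W + 42*q (w(q, W) = -14 + 7*(6*q - 10*W) = -14 + 7*(-10*W + 6*q) = -14 + (-70*W + 42*q) = -14 - 70*W + 42*q)
-129 - 47*w(-10, 1/(-3)) = -129 - 47*(-14 - 70/(-3) + 42*(-10)) = -129 - 47*(-14 - 70*(-⅓) - 420) = -129 - 47*(-14 + 70/3 - 420) = -129 - 47*(-1232/3) = -129 + 57904/3 = 57517/3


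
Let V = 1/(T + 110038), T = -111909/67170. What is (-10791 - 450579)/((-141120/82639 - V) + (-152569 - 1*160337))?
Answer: 2042051917340237985/1384948705839419068 ≈ 1.4745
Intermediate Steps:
T = -37303/22390 (T = -111909*1/67170 = -37303/22390 ≈ -1.6661)
V = 22390/2463713517 (V = 1/(-37303/22390 + 110038) = 1/(2463713517/22390) = 22390/2463713517 ≈ 9.0879e-6)
(-10791 - 450579)/((-141120/82639 - V) + (-152569 - 1*160337)) = (-10791 - 450579)/((-141120/82639 - 1*22390/2463713517) + (-152569 - 1*160337)) = -461370/((-141120*1/82639 - 22390/2463713517) + (-152569 - 160337)) = -461370/((-141120/82639 - 22390/2463713517) - 312906) = -461370/(-15116569643750/8852122666581 - 312906) = -461370/(-2769897411678838136/8852122666581) = -461370*(-8852122666581/2769897411678838136) = 2042051917340237985/1384948705839419068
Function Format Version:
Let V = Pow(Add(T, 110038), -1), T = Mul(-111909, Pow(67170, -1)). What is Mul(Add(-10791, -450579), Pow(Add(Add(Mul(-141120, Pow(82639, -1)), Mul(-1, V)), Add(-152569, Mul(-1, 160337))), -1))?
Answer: Rational(2042051917340237985, 1384948705839419068) ≈ 1.4745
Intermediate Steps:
T = Rational(-37303, 22390) (T = Mul(-111909, Rational(1, 67170)) = Rational(-37303, 22390) ≈ -1.6661)
V = Rational(22390, 2463713517) (V = Pow(Add(Rational(-37303, 22390), 110038), -1) = Pow(Rational(2463713517, 22390), -1) = Rational(22390, 2463713517) ≈ 9.0879e-6)
Mul(Add(-10791, -450579), Pow(Add(Add(Mul(-141120, Pow(82639, -1)), Mul(-1, V)), Add(-152569, Mul(-1, 160337))), -1)) = Mul(Add(-10791, -450579), Pow(Add(Add(Mul(-141120, Pow(82639, -1)), Mul(-1, Rational(22390, 2463713517))), Add(-152569, Mul(-1, 160337))), -1)) = Mul(-461370, Pow(Add(Add(Mul(-141120, Rational(1, 82639)), Rational(-22390, 2463713517)), Add(-152569, -160337)), -1)) = Mul(-461370, Pow(Add(Add(Rational(-141120, 82639), Rational(-22390, 2463713517)), -312906), -1)) = Mul(-461370, Pow(Add(Rational(-15116569643750, 8852122666581), -312906), -1)) = Mul(-461370, Pow(Rational(-2769897411678838136, 8852122666581), -1)) = Mul(-461370, Rational(-8852122666581, 2769897411678838136)) = Rational(2042051917340237985, 1384948705839419068)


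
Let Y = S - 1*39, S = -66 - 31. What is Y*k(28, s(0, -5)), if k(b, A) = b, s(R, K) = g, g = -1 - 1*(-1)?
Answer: -3808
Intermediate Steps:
g = 0 (g = -1 + 1 = 0)
S = -97
s(R, K) = 0
Y = -136 (Y = -97 - 1*39 = -97 - 39 = -136)
Y*k(28, s(0, -5)) = -136*28 = -3808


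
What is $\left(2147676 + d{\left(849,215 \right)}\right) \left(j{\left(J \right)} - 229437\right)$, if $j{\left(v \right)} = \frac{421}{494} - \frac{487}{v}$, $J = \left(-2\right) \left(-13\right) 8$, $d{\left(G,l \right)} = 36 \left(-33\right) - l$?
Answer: $- \frac{1946113530982157}{3952} \approx -4.9244 \cdot 10^{11}$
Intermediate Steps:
$d{\left(G,l \right)} = -1188 - l$
$J = 208$ ($J = 26 \cdot 8 = 208$)
$j{\left(v \right)} = \frac{421}{494} - \frac{487}{v}$ ($j{\left(v \right)} = 421 \cdot \frac{1}{494} - \frac{487}{v} = \frac{421}{494} - \frac{487}{v}$)
$\left(2147676 + d{\left(849,215 \right)}\right) \left(j{\left(J \right)} - 229437\right) = \left(2147676 - 1403\right) \left(\left(\frac{421}{494} - \frac{487}{208}\right) - 229437\right) = 2146273 \left(- \frac{5885}{3952} - 229437\right) = 2146273 \left(- \frac{906740909}{3952}\right) = - \frac{1946113530982157}{3952}$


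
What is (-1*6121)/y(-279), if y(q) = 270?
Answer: -6121/270 ≈ -22.670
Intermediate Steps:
(-1*6121)/y(-279) = -1*6121/270 = -6121*1/270 = -6121/270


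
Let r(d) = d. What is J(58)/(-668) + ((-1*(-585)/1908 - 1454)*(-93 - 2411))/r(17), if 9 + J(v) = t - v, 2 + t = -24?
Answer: 128872352537/601868 ≈ 2.1412e+5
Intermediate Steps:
t = -26 (t = -2 - 24 = -26)
J(v) = -35 - v (J(v) = -9 + (-26 - v) = -35 - v)
J(58)/(-668) + ((-1*(-585)/1908 - 1454)*(-93 - 2411))/r(17) = (-35 - 1*58)/(-668) + ((-1*(-585)/1908 - 1454)*(-93 - 2411))/17 = (-35 - 58)*(-1/668) + ((585*(1/1908) - 1454)*(-2504))*(1/17) = -93*(-1/668) + ((65/212 - 1454)*(-2504))*(1/17) = 93/668 - 308183/212*(-2504)*(1/17) = 93/668 + (192922558/53)*(1/17) = 93/668 + 192922558/901 = 128872352537/601868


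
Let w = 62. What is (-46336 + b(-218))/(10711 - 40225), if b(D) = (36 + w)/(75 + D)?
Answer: 3313073/2110251 ≈ 1.5700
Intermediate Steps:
b(D) = 98/(75 + D) (b(D) = (36 + 62)/(75 + D) = 98/(75 + D))
(-46336 + b(-218))/(10711 - 40225) = (-46336 + 98/(75 - 218))/(10711 - 40225) = (-46336 + 98/(-143))/(-29514) = (-46336 + 98*(-1/143))*(-1/29514) = (-46336 - 98/143)*(-1/29514) = -6626146/143*(-1/29514) = 3313073/2110251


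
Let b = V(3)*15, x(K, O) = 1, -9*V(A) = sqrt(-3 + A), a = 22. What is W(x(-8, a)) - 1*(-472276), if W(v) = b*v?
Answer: 472276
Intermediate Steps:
V(A) = -sqrt(-3 + A)/9
b = 0 (b = -sqrt(-3 + 3)/9*15 = -sqrt(0)/9*15 = -1/9*0*15 = 0*15 = 0)
W(v) = 0 (W(v) = 0*v = 0)
W(x(-8, a)) - 1*(-472276) = 0 - 1*(-472276) = 0 + 472276 = 472276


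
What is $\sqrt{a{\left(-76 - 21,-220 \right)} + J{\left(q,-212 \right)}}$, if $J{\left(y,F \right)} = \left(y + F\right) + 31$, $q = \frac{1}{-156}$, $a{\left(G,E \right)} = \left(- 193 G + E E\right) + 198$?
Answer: $\frac{\sqrt{408467553}}{78} \approx 259.11$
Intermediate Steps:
$a{\left(G,E \right)} = 198 + E^{2} - 193 G$ ($a{\left(G,E \right)} = \left(- 193 G + E^{2}\right) + 198 = \left(E^{2} - 193 G\right) + 198 = 198 + E^{2} - 193 G$)
$q = - \frac{1}{156} \approx -0.0064103$
$J{\left(y,F \right)} = 31 + F + y$ ($J{\left(y,F \right)} = \left(F + y\right) + 31 = 31 + F + y$)
$\sqrt{a{\left(-76 - 21,-220 \right)} + J{\left(q,-212 \right)}} = \sqrt{\left(198 + \left(-220\right)^{2} - 193 \left(-76 - 21\right)\right) - \frac{28237}{156}} = \sqrt{\left(198 + 48400 - 193 \left(-76 - 21\right)\right) - \frac{28237}{156}} = \sqrt{\left(198 + 48400 - -18721\right) - \frac{28237}{156}} = \sqrt{\left(198 + 48400 + 18721\right) - \frac{28237}{156}} = \sqrt{67319 - \frac{28237}{156}} = \sqrt{\frac{10473527}{156}} = \frac{\sqrt{408467553}}{78}$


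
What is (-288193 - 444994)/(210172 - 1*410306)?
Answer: 733187/200134 ≈ 3.6635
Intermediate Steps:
(-288193 - 444994)/(210172 - 1*410306) = -733187/(210172 - 410306) = -733187/(-200134) = -733187*(-1/200134) = 733187/200134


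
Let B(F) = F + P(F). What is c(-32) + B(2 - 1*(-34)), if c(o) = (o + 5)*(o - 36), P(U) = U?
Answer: 1908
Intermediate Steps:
B(F) = 2*F (B(F) = F + F = 2*F)
c(o) = (-36 + o)*(5 + o) (c(o) = (5 + o)*(-36 + o) = (-36 + o)*(5 + o))
c(-32) + B(2 - 1*(-34)) = (-180 + (-32)² - 31*(-32)) + 2*(2 - 1*(-34)) = (-180 + 1024 + 992) + 2*(2 + 34) = 1836 + 2*36 = 1836 + 72 = 1908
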